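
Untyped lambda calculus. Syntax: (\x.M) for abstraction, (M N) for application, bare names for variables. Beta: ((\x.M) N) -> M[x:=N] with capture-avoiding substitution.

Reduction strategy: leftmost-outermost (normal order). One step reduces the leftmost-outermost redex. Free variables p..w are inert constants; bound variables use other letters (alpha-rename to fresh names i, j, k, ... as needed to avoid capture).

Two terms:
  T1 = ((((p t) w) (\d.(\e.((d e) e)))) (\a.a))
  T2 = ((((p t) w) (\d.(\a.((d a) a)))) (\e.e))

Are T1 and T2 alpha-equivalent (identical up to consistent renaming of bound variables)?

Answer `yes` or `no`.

Answer: yes

Derivation:
Term 1: ((((p t) w) (\d.(\e.((d e) e)))) (\a.a))
Term 2: ((((p t) w) (\d.(\a.((d a) a)))) (\e.e))
Alpha-equivalence: compare structure up to binder renaming.
Result: True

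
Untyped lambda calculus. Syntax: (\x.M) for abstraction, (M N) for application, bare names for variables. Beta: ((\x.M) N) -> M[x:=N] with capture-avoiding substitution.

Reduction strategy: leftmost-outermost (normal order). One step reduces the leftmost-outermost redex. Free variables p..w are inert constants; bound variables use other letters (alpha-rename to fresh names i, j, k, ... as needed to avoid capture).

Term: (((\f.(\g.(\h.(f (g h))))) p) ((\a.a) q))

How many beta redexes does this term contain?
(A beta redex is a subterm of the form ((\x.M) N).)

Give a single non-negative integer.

Term: (((\f.(\g.(\h.(f (g h))))) p) ((\a.a) q))
  Redex: ((\f.(\g.(\h.(f (g h))))) p)
  Redex: ((\a.a) q)
Total redexes: 2

Answer: 2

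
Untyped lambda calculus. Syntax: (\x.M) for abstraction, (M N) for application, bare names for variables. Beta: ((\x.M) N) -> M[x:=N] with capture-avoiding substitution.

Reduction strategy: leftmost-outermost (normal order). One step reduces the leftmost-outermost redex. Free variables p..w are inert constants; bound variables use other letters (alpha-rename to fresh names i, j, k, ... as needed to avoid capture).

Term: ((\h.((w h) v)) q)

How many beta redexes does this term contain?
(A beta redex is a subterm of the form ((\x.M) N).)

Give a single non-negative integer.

Answer: 1

Derivation:
Term: ((\h.((w h) v)) q)
  Redex: ((\h.((w h) v)) q)
Total redexes: 1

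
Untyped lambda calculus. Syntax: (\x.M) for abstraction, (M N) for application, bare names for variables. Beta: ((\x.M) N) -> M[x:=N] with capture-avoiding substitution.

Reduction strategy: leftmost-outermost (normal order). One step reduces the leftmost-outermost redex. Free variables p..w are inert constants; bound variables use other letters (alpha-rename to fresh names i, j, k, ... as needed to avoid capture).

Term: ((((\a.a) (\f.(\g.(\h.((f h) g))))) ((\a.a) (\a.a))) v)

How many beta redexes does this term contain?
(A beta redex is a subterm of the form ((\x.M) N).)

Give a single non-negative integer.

Answer: 2

Derivation:
Term: ((((\a.a) (\f.(\g.(\h.((f h) g))))) ((\a.a) (\a.a))) v)
  Redex: ((\a.a) (\f.(\g.(\h.((f h) g)))))
  Redex: ((\a.a) (\a.a))
Total redexes: 2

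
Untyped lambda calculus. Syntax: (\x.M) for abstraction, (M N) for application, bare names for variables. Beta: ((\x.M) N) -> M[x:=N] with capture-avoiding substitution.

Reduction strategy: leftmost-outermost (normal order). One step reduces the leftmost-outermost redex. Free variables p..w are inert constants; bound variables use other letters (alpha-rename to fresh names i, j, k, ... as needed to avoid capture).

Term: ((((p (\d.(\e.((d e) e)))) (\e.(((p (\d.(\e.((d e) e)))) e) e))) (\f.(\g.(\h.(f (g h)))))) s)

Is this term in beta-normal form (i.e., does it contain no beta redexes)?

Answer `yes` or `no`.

Term: ((((p (\d.(\e.((d e) e)))) (\e.(((p (\d.(\e.((d e) e)))) e) e))) (\f.(\g.(\h.(f (g h)))))) s)
No beta redexes found.

Answer: yes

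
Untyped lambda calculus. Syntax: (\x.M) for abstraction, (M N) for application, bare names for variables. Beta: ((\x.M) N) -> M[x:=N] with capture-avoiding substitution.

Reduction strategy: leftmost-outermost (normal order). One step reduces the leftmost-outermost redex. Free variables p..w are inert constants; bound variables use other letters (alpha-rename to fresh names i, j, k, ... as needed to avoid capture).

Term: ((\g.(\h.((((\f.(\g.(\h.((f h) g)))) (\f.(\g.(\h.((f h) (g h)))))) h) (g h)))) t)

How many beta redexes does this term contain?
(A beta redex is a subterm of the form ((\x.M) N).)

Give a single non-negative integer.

Term: ((\g.(\h.((((\f.(\g.(\h.((f h) g)))) (\f.(\g.(\h.((f h) (g h)))))) h) (g h)))) t)
  Redex: ((\g.(\h.((((\f.(\g.(\h.((f h) g)))) (\f.(\g.(\h.((f h) (g h)))))) h) (g h)))) t)
  Redex: ((\f.(\g.(\h.((f h) g)))) (\f.(\g.(\h.((f h) (g h))))))
Total redexes: 2

Answer: 2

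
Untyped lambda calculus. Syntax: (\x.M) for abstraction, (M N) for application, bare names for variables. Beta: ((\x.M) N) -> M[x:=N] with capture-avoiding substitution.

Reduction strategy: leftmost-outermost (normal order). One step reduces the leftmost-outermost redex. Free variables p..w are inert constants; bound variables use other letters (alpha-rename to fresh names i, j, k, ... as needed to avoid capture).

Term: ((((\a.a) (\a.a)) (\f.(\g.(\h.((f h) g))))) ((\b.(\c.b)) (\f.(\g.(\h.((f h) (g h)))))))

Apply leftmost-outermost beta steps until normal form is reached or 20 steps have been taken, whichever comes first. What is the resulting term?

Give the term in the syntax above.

Step 0: ((((\a.a) (\a.a)) (\f.(\g.(\h.((f h) g))))) ((\b.(\c.b)) (\f.(\g.(\h.((f h) (g h)))))))
Step 1: (((\a.a) (\f.(\g.(\h.((f h) g))))) ((\b.(\c.b)) (\f.(\g.(\h.((f h) (g h)))))))
Step 2: ((\f.(\g.(\h.((f h) g)))) ((\b.(\c.b)) (\f.(\g.(\h.((f h) (g h)))))))
Step 3: (\g.(\h.((((\b.(\c.b)) (\f.(\g.(\h.((f h) (g h)))))) h) g)))
Step 4: (\g.(\h.(((\c.(\f.(\g.(\h.((f h) (g h)))))) h) g)))
Step 5: (\g.(\h.((\f.(\g.(\h.((f h) (g h))))) g)))
Step 6: (\g.(\h.(\i.(\h.((g h) (i h))))))

Answer: (\g.(\h.(\i.(\h.((g h) (i h))))))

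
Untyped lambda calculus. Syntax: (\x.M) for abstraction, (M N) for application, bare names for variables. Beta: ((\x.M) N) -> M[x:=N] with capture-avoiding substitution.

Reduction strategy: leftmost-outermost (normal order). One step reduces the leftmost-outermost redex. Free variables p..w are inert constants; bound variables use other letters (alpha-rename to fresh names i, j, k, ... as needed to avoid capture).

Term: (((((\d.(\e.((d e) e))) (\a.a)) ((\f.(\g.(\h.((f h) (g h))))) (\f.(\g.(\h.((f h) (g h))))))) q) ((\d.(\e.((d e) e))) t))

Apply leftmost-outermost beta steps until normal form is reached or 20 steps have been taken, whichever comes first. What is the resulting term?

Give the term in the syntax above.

Answer: ((q (\e.((t e) e))) (\h.(((t h) h) ((q (\e.((t e) e))) h))))

Derivation:
Step 0: (((((\d.(\e.((d e) e))) (\a.a)) ((\f.(\g.(\h.((f h) (g h))))) (\f.(\g.(\h.((f h) (g h))))))) q) ((\d.(\e.((d e) e))) t))
Step 1: ((((\e.(((\a.a) e) e)) ((\f.(\g.(\h.((f h) (g h))))) (\f.(\g.(\h.((f h) (g h))))))) q) ((\d.(\e.((d e) e))) t))
Step 2: (((((\a.a) ((\f.(\g.(\h.((f h) (g h))))) (\f.(\g.(\h.((f h) (g h))))))) ((\f.(\g.(\h.((f h) (g h))))) (\f.(\g.(\h.((f h) (g h))))))) q) ((\d.(\e.((d e) e))) t))
Step 3: (((((\f.(\g.(\h.((f h) (g h))))) (\f.(\g.(\h.((f h) (g h)))))) ((\f.(\g.(\h.((f h) (g h))))) (\f.(\g.(\h.((f h) (g h))))))) q) ((\d.(\e.((d e) e))) t))
Step 4: ((((\g.(\h.(((\f.(\g.(\h.((f h) (g h))))) h) (g h)))) ((\f.(\g.(\h.((f h) (g h))))) (\f.(\g.(\h.((f h) (g h))))))) q) ((\d.(\e.((d e) e))) t))
Step 5: (((\h.(((\f.(\g.(\h.((f h) (g h))))) h) (((\f.(\g.(\h.((f h) (g h))))) (\f.(\g.(\h.((f h) (g h)))))) h))) q) ((\d.(\e.((d e) e))) t))
Step 6: ((((\f.(\g.(\h.((f h) (g h))))) q) (((\f.(\g.(\h.((f h) (g h))))) (\f.(\g.(\h.((f h) (g h)))))) q)) ((\d.(\e.((d e) e))) t))
Step 7: (((\g.(\h.((q h) (g h)))) (((\f.(\g.(\h.((f h) (g h))))) (\f.(\g.(\h.((f h) (g h)))))) q)) ((\d.(\e.((d e) e))) t))
Step 8: ((\h.((q h) ((((\f.(\g.(\h.((f h) (g h))))) (\f.(\g.(\h.((f h) (g h)))))) q) h))) ((\d.(\e.((d e) e))) t))
Step 9: ((q ((\d.(\e.((d e) e))) t)) ((((\f.(\g.(\h.((f h) (g h))))) (\f.(\g.(\h.((f h) (g h)))))) q) ((\d.(\e.((d e) e))) t)))
Step 10: ((q (\e.((t e) e))) ((((\f.(\g.(\h.((f h) (g h))))) (\f.(\g.(\h.((f h) (g h)))))) q) ((\d.(\e.((d e) e))) t)))
Step 11: ((q (\e.((t e) e))) (((\g.(\h.(((\f.(\g.(\h.((f h) (g h))))) h) (g h)))) q) ((\d.(\e.((d e) e))) t)))
Step 12: ((q (\e.((t e) e))) ((\h.(((\f.(\g.(\h.((f h) (g h))))) h) (q h))) ((\d.(\e.((d e) e))) t)))
Step 13: ((q (\e.((t e) e))) (((\f.(\g.(\h.((f h) (g h))))) ((\d.(\e.((d e) e))) t)) (q ((\d.(\e.((d e) e))) t))))
Step 14: ((q (\e.((t e) e))) ((\g.(\h.((((\d.(\e.((d e) e))) t) h) (g h)))) (q ((\d.(\e.((d e) e))) t))))
Step 15: ((q (\e.((t e) e))) (\h.((((\d.(\e.((d e) e))) t) h) ((q ((\d.(\e.((d e) e))) t)) h))))
Step 16: ((q (\e.((t e) e))) (\h.(((\e.((t e) e)) h) ((q ((\d.(\e.((d e) e))) t)) h))))
Step 17: ((q (\e.((t e) e))) (\h.(((t h) h) ((q ((\d.(\e.((d e) e))) t)) h))))
Step 18: ((q (\e.((t e) e))) (\h.(((t h) h) ((q (\e.((t e) e))) h))))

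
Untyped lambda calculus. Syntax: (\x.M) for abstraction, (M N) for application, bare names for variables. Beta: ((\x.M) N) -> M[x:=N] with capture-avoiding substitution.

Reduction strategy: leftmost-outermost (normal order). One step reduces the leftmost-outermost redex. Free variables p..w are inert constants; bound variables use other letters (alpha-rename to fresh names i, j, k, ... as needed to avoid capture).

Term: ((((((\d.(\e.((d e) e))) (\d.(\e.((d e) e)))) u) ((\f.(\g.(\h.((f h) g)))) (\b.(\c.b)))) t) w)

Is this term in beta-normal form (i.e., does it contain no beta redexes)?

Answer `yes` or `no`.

Term: ((((((\d.(\e.((d e) e))) (\d.(\e.((d e) e)))) u) ((\f.(\g.(\h.((f h) g)))) (\b.(\c.b)))) t) w)
Found 2 beta redex(es).

Answer: no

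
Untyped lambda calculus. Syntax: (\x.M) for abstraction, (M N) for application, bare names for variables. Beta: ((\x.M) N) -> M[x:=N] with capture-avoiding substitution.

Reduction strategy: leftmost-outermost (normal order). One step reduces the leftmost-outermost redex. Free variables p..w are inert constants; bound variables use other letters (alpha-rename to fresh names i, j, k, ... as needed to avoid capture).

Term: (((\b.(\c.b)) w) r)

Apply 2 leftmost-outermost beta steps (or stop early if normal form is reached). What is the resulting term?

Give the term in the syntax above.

Step 0: (((\b.(\c.b)) w) r)
Step 1: ((\c.w) r)
Step 2: w

Answer: w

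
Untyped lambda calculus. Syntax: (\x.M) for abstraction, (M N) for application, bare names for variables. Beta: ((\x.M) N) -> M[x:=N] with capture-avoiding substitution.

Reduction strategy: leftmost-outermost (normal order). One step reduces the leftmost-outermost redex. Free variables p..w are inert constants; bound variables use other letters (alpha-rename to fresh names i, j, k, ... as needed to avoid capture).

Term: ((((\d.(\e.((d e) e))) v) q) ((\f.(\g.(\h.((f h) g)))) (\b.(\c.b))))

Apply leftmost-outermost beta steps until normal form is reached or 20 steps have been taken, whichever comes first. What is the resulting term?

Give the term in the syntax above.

Step 0: ((((\d.(\e.((d e) e))) v) q) ((\f.(\g.(\h.((f h) g)))) (\b.(\c.b))))
Step 1: (((\e.((v e) e)) q) ((\f.(\g.(\h.((f h) g)))) (\b.(\c.b))))
Step 2: (((v q) q) ((\f.(\g.(\h.((f h) g)))) (\b.(\c.b))))
Step 3: (((v q) q) (\g.(\h.(((\b.(\c.b)) h) g))))
Step 4: (((v q) q) (\g.(\h.((\c.h) g))))
Step 5: (((v q) q) (\g.(\h.h)))

Answer: (((v q) q) (\g.(\h.h)))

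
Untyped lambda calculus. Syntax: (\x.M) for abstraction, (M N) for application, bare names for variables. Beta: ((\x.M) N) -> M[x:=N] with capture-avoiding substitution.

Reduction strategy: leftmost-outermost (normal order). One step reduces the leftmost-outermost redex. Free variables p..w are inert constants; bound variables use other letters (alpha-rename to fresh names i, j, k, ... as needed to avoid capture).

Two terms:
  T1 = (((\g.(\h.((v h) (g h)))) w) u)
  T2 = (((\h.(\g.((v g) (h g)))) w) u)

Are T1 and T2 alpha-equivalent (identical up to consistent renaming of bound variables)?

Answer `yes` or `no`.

Answer: yes

Derivation:
Term 1: (((\g.(\h.((v h) (g h)))) w) u)
Term 2: (((\h.(\g.((v g) (h g)))) w) u)
Alpha-equivalence: compare structure up to binder renaming.
Result: True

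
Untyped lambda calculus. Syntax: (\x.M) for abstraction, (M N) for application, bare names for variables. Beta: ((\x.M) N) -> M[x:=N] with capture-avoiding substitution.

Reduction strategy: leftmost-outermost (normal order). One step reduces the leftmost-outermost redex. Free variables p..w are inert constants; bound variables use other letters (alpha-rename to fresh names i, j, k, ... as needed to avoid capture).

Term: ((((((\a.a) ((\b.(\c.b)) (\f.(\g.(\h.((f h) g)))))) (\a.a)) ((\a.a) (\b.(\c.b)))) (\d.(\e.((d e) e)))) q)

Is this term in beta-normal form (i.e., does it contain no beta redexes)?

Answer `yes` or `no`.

Term: ((((((\a.a) ((\b.(\c.b)) (\f.(\g.(\h.((f h) g)))))) (\a.a)) ((\a.a) (\b.(\c.b)))) (\d.(\e.((d e) e)))) q)
Found 3 beta redex(es).

Answer: no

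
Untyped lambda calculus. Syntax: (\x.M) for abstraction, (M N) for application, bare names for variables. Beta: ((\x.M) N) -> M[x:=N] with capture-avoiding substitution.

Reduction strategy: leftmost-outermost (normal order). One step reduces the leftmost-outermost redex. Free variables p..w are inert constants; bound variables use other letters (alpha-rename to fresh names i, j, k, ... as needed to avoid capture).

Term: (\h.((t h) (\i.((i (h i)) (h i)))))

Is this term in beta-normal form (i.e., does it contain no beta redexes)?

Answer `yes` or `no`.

Term: (\h.((t h) (\i.((i (h i)) (h i)))))
No beta redexes found.

Answer: yes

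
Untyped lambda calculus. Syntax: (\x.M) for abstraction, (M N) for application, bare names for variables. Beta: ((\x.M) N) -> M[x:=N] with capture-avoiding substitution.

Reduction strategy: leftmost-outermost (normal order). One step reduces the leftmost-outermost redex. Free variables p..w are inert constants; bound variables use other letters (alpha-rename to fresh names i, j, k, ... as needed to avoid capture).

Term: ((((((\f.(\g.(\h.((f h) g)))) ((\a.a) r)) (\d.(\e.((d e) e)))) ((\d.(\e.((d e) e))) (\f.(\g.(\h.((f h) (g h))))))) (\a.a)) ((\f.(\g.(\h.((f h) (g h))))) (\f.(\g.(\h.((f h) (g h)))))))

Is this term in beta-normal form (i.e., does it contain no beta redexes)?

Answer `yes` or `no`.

Term: ((((((\f.(\g.(\h.((f h) g)))) ((\a.a) r)) (\d.(\e.((d e) e)))) ((\d.(\e.((d e) e))) (\f.(\g.(\h.((f h) (g h))))))) (\a.a)) ((\f.(\g.(\h.((f h) (g h))))) (\f.(\g.(\h.((f h) (g h)))))))
Found 4 beta redex(es).

Answer: no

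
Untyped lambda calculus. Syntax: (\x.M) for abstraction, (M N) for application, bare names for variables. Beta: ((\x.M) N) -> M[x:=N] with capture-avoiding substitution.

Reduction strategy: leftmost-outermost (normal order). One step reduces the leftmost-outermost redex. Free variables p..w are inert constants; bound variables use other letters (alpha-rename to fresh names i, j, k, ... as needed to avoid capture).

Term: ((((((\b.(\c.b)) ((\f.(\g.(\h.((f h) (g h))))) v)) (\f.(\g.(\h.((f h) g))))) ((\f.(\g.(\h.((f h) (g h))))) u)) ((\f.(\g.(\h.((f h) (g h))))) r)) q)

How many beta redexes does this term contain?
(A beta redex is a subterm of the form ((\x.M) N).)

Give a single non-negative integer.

Term: ((((((\b.(\c.b)) ((\f.(\g.(\h.((f h) (g h))))) v)) (\f.(\g.(\h.((f h) g))))) ((\f.(\g.(\h.((f h) (g h))))) u)) ((\f.(\g.(\h.((f h) (g h))))) r)) q)
  Redex: ((\b.(\c.b)) ((\f.(\g.(\h.((f h) (g h))))) v))
  Redex: ((\f.(\g.(\h.((f h) (g h))))) v)
  Redex: ((\f.(\g.(\h.((f h) (g h))))) u)
  Redex: ((\f.(\g.(\h.((f h) (g h))))) r)
Total redexes: 4

Answer: 4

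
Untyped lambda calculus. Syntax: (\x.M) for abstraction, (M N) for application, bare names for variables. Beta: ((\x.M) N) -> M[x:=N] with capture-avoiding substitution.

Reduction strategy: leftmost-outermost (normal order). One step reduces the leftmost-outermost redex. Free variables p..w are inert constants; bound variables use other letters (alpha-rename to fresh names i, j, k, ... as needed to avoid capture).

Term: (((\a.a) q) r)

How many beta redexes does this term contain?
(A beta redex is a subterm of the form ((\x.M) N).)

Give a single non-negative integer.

Term: (((\a.a) q) r)
  Redex: ((\a.a) q)
Total redexes: 1

Answer: 1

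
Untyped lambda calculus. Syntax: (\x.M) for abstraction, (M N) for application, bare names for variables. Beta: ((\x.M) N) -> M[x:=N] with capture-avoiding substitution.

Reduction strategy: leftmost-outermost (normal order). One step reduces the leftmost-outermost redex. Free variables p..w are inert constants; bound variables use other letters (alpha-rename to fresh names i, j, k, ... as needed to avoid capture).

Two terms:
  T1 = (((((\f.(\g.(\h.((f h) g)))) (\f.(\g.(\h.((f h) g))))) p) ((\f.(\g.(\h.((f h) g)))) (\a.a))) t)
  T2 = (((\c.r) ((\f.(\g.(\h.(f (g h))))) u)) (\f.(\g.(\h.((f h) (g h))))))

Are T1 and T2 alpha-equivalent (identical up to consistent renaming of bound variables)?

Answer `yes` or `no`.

Term 1: (((((\f.(\g.(\h.((f h) g)))) (\f.(\g.(\h.((f h) g))))) p) ((\f.(\g.(\h.((f h) g)))) (\a.a))) t)
Term 2: (((\c.r) ((\f.(\g.(\h.(f (g h))))) u)) (\f.(\g.(\h.((f h) (g h))))))
Alpha-equivalence: compare structure up to binder renaming.
Result: False

Answer: no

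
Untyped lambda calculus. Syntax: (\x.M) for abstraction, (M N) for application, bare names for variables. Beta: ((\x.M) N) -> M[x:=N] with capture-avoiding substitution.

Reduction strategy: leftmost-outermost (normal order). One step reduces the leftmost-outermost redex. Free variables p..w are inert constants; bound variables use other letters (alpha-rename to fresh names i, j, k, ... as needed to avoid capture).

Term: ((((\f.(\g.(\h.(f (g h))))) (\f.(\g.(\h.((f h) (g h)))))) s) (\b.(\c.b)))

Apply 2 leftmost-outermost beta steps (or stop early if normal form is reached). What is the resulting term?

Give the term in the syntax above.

Answer: ((\h.((\f.(\g.(\h.((f h) (g h))))) (s h))) (\b.(\c.b)))

Derivation:
Step 0: ((((\f.(\g.(\h.(f (g h))))) (\f.(\g.(\h.((f h) (g h)))))) s) (\b.(\c.b)))
Step 1: (((\g.(\h.((\f.(\g.(\h.((f h) (g h))))) (g h)))) s) (\b.(\c.b)))
Step 2: ((\h.((\f.(\g.(\h.((f h) (g h))))) (s h))) (\b.(\c.b)))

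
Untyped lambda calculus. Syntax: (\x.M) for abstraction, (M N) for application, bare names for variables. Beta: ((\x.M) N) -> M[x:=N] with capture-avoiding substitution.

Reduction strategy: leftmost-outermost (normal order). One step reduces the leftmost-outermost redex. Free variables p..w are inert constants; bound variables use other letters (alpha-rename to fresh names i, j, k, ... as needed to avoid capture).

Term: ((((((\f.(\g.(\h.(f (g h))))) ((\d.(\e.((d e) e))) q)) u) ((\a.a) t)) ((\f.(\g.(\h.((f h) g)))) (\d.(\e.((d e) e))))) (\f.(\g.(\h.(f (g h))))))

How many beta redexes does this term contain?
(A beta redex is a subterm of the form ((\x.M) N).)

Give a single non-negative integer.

Answer: 4

Derivation:
Term: ((((((\f.(\g.(\h.(f (g h))))) ((\d.(\e.((d e) e))) q)) u) ((\a.a) t)) ((\f.(\g.(\h.((f h) g)))) (\d.(\e.((d e) e))))) (\f.(\g.(\h.(f (g h))))))
  Redex: ((\f.(\g.(\h.(f (g h))))) ((\d.(\e.((d e) e))) q))
  Redex: ((\d.(\e.((d e) e))) q)
  Redex: ((\a.a) t)
  Redex: ((\f.(\g.(\h.((f h) g)))) (\d.(\e.((d e) e))))
Total redexes: 4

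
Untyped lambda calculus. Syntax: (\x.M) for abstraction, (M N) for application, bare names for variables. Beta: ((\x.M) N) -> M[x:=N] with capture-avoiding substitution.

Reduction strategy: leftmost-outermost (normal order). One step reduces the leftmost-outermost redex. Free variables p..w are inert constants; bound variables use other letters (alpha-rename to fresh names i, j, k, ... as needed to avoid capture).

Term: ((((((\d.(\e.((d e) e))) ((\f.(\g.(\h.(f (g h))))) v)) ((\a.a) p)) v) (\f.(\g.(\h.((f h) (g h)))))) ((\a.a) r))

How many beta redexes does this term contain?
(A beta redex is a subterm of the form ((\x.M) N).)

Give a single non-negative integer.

Answer: 4

Derivation:
Term: ((((((\d.(\e.((d e) e))) ((\f.(\g.(\h.(f (g h))))) v)) ((\a.a) p)) v) (\f.(\g.(\h.((f h) (g h)))))) ((\a.a) r))
  Redex: ((\d.(\e.((d e) e))) ((\f.(\g.(\h.(f (g h))))) v))
  Redex: ((\f.(\g.(\h.(f (g h))))) v)
  Redex: ((\a.a) p)
  Redex: ((\a.a) r)
Total redexes: 4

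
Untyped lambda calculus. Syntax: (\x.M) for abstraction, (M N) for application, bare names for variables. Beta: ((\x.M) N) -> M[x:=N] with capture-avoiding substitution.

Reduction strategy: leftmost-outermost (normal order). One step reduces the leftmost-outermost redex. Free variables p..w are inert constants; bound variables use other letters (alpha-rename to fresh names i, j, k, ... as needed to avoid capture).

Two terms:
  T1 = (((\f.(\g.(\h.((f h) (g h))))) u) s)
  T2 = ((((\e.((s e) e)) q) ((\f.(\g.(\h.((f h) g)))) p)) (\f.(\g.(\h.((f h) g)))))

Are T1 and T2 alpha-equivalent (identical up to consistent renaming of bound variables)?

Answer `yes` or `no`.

Term 1: (((\f.(\g.(\h.((f h) (g h))))) u) s)
Term 2: ((((\e.((s e) e)) q) ((\f.(\g.(\h.((f h) g)))) p)) (\f.(\g.(\h.((f h) g)))))
Alpha-equivalence: compare structure up to binder renaming.
Result: False

Answer: no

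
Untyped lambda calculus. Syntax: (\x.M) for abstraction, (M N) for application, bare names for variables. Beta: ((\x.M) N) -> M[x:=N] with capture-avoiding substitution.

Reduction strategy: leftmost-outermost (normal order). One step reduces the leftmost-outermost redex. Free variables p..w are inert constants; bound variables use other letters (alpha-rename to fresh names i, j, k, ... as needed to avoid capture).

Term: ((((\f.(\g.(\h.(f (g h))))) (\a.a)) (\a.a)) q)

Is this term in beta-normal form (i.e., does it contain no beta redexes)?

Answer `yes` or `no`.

Term: ((((\f.(\g.(\h.(f (g h))))) (\a.a)) (\a.a)) q)
Found 1 beta redex(es).

Answer: no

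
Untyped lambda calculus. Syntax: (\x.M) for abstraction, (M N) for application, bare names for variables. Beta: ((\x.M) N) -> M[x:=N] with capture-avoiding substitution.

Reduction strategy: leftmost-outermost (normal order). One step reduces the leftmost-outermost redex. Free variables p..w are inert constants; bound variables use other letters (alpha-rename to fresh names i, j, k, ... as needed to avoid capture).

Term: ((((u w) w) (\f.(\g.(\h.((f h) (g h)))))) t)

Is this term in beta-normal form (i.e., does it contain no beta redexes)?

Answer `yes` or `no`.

Term: ((((u w) w) (\f.(\g.(\h.((f h) (g h)))))) t)
No beta redexes found.

Answer: yes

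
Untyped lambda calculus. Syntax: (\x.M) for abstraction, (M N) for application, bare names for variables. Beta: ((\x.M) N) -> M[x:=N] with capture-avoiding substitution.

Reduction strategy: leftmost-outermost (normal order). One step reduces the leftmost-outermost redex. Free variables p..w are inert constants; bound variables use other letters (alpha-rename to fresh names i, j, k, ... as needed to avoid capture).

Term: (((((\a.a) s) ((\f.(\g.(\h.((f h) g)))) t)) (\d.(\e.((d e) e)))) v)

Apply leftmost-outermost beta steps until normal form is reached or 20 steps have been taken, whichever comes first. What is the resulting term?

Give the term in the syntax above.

Answer: (((s (\g.(\h.((t h) g)))) (\d.(\e.((d e) e)))) v)

Derivation:
Step 0: (((((\a.a) s) ((\f.(\g.(\h.((f h) g)))) t)) (\d.(\e.((d e) e)))) v)
Step 1: (((s ((\f.(\g.(\h.((f h) g)))) t)) (\d.(\e.((d e) e)))) v)
Step 2: (((s (\g.(\h.((t h) g)))) (\d.(\e.((d e) e)))) v)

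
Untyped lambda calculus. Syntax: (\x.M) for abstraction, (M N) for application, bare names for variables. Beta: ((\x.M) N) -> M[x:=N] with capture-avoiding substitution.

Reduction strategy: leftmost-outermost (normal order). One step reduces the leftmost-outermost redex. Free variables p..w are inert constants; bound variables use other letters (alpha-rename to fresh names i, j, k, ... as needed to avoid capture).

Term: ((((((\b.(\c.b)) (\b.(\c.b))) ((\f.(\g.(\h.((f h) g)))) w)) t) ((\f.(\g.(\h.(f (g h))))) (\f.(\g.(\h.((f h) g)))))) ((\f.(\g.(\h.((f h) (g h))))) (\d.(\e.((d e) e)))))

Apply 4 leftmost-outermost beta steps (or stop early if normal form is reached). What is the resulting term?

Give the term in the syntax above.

Step 0: ((((((\b.(\c.b)) (\b.(\c.b))) ((\f.(\g.(\h.((f h) g)))) w)) t) ((\f.(\g.(\h.(f (g h))))) (\f.(\g.(\h.((f h) g)))))) ((\f.(\g.(\h.((f h) (g h))))) (\d.(\e.((d e) e)))))
Step 1: (((((\c.(\b.(\c.b))) ((\f.(\g.(\h.((f h) g)))) w)) t) ((\f.(\g.(\h.(f (g h))))) (\f.(\g.(\h.((f h) g)))))) ((\f.(\g.(\h.((f h) (g h))))) (\d.(\e.((d e) e)))))
Step 2: ((((\b.(\c.b)) t) ((\f.(\g.(\h.(f (g h))))) (\f.(\g.(\h.((f h) g)))))) ((\f.(\g.(\h.((f h) (g h))))) (\d.(\e.((d e) e)))))
Step 3: (((\c.t) ((\f.(\g.(\h.(f (g h))))) (\f.(\g.(\h.((f h) g)))))) ((\f.(\g.(\h.((f h) (g h))))) (\d.(\e.((d e) e)))))
Step 4: (t ((\f.(\g.(\h.((f h) (g h))))) (\d.(\e.((d e) e)))))

Answer: (t ((\f.(\g.(\h.((f h) (g h))))) (\d.(\e.((d e) e)))))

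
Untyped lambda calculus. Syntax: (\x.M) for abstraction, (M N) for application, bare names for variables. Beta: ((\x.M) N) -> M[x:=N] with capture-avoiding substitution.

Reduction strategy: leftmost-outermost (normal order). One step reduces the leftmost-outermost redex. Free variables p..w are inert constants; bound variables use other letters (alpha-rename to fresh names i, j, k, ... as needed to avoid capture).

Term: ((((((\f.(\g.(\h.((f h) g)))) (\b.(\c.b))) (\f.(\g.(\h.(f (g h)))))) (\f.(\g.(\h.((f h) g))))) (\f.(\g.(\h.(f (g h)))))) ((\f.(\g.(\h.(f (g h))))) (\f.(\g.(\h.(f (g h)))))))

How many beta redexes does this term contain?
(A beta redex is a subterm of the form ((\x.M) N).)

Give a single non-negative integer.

Answer: 2

Derivation:
Term: ((((((\f.(\g.(\h.((f h) g)))) (\b.(\c.b))) (\f.(\g.(\h.(f (g h)))))) (\f.(\g.(\h.((f h) g))))) (\f.(\g.(\h.(f (g h)))))) ((\f.(\g.(\h.(f (g h))))) (\f.(\g.(\h.(f (g h)))))))
  Redex: ((\f.(\g.(\h.((f h) g)))) (\b.(\c.b)))
  Redex: ((\f.(\g.(\h.(f (g h))))) (\f.(\g.(\h.(f (g h))))))
Total redexes: 2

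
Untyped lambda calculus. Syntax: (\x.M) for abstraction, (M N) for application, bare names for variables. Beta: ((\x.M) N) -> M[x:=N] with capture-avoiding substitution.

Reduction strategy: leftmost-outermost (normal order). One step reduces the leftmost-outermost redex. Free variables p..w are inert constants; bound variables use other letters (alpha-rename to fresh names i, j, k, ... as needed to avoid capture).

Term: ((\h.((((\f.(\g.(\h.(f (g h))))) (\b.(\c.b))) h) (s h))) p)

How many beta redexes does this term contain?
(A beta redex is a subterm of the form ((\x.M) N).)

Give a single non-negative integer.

Term: ((\h.((((\f.(\g.(\h.(f (g h))))) (\b.(\c.b))) h) (s h))) p)
  Redex: ((\h.((((\f.(\g.(\h.(f (g h))))) (\b.(\c.b))) h) (s h))) p)
  Redex: ((\f.(\g.(\h.(f (g h))))) (\b.(\c.b)))
Total redexes: 2

Answer: 2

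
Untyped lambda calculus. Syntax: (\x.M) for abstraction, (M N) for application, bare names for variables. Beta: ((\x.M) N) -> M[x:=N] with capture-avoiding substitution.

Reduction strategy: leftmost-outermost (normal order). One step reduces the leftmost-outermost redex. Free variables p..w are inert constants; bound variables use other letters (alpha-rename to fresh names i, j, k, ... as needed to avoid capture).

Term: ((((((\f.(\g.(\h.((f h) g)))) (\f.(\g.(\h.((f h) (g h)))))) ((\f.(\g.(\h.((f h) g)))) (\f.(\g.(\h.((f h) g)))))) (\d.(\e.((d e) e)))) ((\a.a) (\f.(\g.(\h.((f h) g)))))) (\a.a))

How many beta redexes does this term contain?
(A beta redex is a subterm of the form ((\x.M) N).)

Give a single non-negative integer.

Term: ((((((\f.(\g.(\h.((f h) g)))) (\f.(\g.(\h.((f h) (g h)))))) ((\f.(\g.(\h.((f h) g)))) (\f.(\g.(\h.((f h) g)))))) (\d.(\e.((d e) e)))) ((\a.a) (\f.(\g.(\h.((f h) g)))))) (\a.a))
  Redex: ((\f.(\g.(\h.((f h) g)))) (\f.(\g.(\h.((f h) (g h))))))
  Redex: ((\f.(\g.(\h.((f h) g)))) (\f.(\g.(\h.((f h) g)))))
  Redex: ((\a.a) (\f.(\g.(\h.((f h) g)))))
Total redexes: 3

Answer: 3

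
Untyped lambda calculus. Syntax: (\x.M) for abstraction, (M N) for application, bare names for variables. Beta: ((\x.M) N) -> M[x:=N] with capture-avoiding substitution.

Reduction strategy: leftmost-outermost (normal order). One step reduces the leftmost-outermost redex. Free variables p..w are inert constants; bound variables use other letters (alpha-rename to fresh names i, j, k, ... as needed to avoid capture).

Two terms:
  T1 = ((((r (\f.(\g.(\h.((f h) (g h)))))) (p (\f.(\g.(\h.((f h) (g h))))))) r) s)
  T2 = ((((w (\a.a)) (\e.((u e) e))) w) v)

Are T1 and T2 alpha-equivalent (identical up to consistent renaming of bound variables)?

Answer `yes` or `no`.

Answer: no

Derivation:
Term 1: ((((r (\f.(\g.(\h.((f h) (g h)))))) (p (\f.(\g.(\h.((f h) (g h))))))) r) s)
Term 2: ((((w (\a.a)) (\e.((u e) e))) w) v)
Alpha-equivalence: compare structure up to binder renaming.
Result: False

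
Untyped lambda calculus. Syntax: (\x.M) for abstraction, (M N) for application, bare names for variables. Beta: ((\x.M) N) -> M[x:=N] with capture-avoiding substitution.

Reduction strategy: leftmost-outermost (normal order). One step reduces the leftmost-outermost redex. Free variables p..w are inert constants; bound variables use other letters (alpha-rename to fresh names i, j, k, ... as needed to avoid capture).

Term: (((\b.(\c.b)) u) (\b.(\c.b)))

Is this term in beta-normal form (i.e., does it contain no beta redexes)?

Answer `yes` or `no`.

Answer: no

Derivation:
Term: (((\b.(\c.b)) u) (\b.(\c.b)))
Found 1 beta redex(es).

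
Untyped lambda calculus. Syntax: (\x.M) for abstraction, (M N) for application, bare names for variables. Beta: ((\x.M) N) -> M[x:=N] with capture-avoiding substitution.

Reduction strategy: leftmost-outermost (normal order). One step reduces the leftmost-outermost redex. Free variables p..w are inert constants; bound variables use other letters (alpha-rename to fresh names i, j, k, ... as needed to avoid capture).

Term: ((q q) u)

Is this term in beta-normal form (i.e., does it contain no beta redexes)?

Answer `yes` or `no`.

Answer: yes

Derivation:
Term: ((q q) u)
No beta redexes found.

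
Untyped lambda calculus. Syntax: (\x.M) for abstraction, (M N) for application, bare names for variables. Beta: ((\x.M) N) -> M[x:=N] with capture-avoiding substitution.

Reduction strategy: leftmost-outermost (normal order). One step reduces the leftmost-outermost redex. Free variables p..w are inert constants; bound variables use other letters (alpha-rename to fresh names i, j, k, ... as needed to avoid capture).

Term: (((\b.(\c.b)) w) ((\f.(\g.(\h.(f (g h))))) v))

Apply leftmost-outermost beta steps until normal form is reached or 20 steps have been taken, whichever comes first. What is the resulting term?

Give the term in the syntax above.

Step 0: (((\b.(\c.b)) w) ((\f.(\g.(\h.(f (g h))))) v))
Step 1: ((\c.w) ((\f.(\g.(\h.(f (g h))))) v))
Step 2: w

Answer: w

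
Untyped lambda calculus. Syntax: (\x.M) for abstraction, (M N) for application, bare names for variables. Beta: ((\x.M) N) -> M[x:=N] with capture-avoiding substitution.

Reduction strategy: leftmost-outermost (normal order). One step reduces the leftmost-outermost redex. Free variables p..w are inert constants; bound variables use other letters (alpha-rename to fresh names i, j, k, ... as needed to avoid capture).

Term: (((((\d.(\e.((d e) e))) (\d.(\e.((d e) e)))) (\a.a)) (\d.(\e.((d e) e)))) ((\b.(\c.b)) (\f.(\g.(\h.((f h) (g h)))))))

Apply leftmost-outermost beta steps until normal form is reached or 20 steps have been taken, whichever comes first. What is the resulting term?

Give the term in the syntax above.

Answer: (\e.(\g.(\h.((e h) (g h)))))

Derivation:
Step 0: (((((\d.(\e.((d e) e))) (\d.(\e.((d e) e)))) (\a.a)) (\d.(\e.((d e) e)))) ((\b.(\c.b)) (\f.(\g.(\h.((f h) (g h)))))))
Step 1: ((((\e.(((\d.(\e.((d e) e))) e) e)) (\a.a)) (\d.(\e.((d e) e)))) ((\b.(\c.b)) (\f.(\g.(\h.((f h) (g h)))))))
Step 2: (((((\d.(\e.((d e) e))) (\a.a)) (\a.a)) (\d.(\e.((d e) e)))) ((\b.(\c.b)) (\f.(\g.(\h.((f h) (g h)))))))
Step 3: ((((\e.(((\a.a) e) e)) (\a.a)) (\d.(\e.((d e) e)))) ((\b.(\c.b)) (\f.(\g.(\h.((f h) (g h)))))))
Step 4: (((((\a.a) (\a.a)) (\a.a)) (\d.(\e.((d e) e)))) ((\b.(\c.b)) (\f.(\g.(\h.((f h) (g h)))))))
Step 5: ((((\a.a) (\a.a)) (\d.(\e.((d e) e)))) ((\b.(\c.b)) (\f.(\g.(\h.((f h) (g h)))))))
Step 6: (((\a.a) (\d.(\e.((d e) e)))) ((\b.(\c.b)) (\f.(\g.(\h.((f h) (g h)))))))
Step 7: ((\d.(\e.((d e) e))) ((\b.(\c.b)) (\f.(\g.(\h.((f h) (g h)))))))
Step 8: (\e.((((\b.(\c.b)) (\f.(\g.(\h.((f h) (g h)))))) e) e))
Step 9: (\e.(((\c.(\f.(\g.(\h.((f h) (g h)))))) e) e))
Step 10: (\e.((\f.(\g.(\h.((f h) (g h))))) e))
Step 11: (\e.(\g.(\h.((e h) (g h)))))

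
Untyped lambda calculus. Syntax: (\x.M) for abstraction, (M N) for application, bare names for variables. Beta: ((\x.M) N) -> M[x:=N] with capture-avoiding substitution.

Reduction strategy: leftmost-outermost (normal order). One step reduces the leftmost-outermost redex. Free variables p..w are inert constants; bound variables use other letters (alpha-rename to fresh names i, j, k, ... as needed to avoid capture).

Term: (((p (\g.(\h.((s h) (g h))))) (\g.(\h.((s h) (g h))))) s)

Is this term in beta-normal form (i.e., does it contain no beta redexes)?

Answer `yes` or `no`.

Answer: yes

Derivation:
Term: (((p (\g.(\h.((s h) (g h))))) (\g.(\h.((s h) (g h))))) s)
No beta redexes found.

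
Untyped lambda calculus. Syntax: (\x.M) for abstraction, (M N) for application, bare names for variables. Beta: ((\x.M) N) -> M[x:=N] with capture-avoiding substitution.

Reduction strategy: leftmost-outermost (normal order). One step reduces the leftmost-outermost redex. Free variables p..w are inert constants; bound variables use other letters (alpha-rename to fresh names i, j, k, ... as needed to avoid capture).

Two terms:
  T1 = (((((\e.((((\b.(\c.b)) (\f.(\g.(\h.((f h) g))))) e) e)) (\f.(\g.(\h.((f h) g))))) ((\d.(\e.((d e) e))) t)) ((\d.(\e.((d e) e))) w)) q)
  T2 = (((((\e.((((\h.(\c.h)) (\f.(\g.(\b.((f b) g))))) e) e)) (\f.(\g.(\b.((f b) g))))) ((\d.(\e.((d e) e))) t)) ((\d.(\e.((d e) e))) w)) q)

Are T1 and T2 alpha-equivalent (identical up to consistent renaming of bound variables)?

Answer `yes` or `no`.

Answer: yes

Derivation:
Term 1: (((((\e.((((\b.(\c.b)) (\f.(\g.(\h.((f h) g))))) e) e)) (\f.(\g.(\h.((f h) g))))) ((\d.(\e.((d e) e))) t)) ((\d.(\e.((d e) e))) w)) q)
Term 2: (((((\e.((((\h.(\c.h)) (\f.(\g.(\b.((f b) g))))) e) e)) (\f.(\g.(\b.((f b) g))))) ((\d.(\e.((d e) e))) t)) ((\d.(\e.((d e) e))) w)) q)
Alpha-equivalence: compare structure up to binder renaming.
Result: True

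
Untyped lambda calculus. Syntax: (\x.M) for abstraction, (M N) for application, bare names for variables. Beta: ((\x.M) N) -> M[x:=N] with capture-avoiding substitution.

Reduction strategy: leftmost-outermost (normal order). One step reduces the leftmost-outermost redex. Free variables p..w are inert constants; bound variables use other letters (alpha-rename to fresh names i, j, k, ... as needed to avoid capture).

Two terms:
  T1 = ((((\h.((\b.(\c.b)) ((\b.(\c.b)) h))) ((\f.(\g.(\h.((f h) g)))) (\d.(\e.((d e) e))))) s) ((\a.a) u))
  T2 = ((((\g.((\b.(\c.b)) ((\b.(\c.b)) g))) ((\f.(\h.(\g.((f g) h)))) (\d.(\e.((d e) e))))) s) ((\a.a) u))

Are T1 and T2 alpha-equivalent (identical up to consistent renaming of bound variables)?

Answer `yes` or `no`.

Answer: yes

Derivation:
Term 1: ((((\h.((\b.(\c.b)) ((\b.(\c.b)) h))) ((\f.(\g.(\h.((f h) g)))) (\d.(\e.((d e) e))))) s) ((\a.a) u))
Term 2: ((((\g.((\b.(\c.b)) ((\b.(\c.b)) g))) ((\f.(\h.(\g.((f g) h)))) (\d.(\e.((d e) e))))) s) ((\a.a) u))
Alpha-equivalence: compare structure up to binder renaming.
Result: True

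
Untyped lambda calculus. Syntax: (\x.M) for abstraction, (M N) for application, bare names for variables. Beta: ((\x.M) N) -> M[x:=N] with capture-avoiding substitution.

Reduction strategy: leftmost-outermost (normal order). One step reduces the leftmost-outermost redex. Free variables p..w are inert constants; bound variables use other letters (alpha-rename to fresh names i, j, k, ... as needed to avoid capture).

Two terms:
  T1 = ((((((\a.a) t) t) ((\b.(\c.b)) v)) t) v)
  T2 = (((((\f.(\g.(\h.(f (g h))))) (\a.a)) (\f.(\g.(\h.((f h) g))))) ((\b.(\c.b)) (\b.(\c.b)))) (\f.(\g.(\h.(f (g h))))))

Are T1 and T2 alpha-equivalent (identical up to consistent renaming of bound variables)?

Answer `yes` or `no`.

Term 1: ((((((\a.a) t) t) ((\b.(\c.b)) v)) t) v)
Term 2: (((((\f.(\g.(\h.(f (g h))))) (\a.a)) (\f.(\g.(\h.((f h) g))))) ((\b.(\c.b)) (\b.(\c.b)))) (\f.(\g.(\h.(f (g h))))))
Alpha-equivalence: compare structure up to binder renaming.
Result: False

Answer: no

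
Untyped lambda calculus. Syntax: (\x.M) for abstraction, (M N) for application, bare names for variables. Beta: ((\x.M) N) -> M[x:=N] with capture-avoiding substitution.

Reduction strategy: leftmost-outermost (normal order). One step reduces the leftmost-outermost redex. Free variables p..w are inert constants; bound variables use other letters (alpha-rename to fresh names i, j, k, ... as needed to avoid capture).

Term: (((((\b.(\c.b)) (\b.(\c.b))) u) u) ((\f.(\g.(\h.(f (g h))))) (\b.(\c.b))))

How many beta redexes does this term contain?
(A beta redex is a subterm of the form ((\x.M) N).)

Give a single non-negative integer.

Term: (((((\b.(\c.b)) (\b.(\c.b))) u) u) ((\f.(\g.(\h.(f (g h))))) (\b.(\c.b))))
  Redex: ((\b.(\c.b)) (\b.(\c.b)))
  Redex: ((\f.(\g.(\h.(f (g h))))) (\b.(\c.b)))
Total redexes: 2

Answer: 2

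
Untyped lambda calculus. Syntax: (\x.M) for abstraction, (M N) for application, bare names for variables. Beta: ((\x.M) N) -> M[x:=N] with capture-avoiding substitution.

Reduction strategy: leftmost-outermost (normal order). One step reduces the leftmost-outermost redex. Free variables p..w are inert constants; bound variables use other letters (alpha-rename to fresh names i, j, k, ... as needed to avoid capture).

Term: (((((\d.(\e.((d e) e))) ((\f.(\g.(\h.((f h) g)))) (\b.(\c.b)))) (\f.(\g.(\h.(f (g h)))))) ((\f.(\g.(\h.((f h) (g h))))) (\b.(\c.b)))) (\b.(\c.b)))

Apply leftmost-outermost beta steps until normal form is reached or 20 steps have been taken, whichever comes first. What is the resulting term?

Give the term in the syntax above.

Answer: (\h.(\i.i))

Derivation:
Step 0: (((((\d.(\e.((d e) e))) ((\f.(\g.(\h.((f h) g)))) (\b.(\c.b)))) (\f.(\g.(\h.(f (g h)))))) ((\f.(\g.(\h.((f h) (g h))))) (\b.(\c.b)))) (\b.(\c.b)))
Step 1: ((((\e.((((\f.(\g.(\h.((f h) g)))) (\b.(\c.b))) e) e)) (\f.(\g.(\h.(f (g h)))))) ((\f.(\g.(\h.((f h) (g h))))) (\b.(\c.b)))) (\b.(\c.b)))
Step 2: ((((((\f.(\g.(\h.((f h) g)))) (\b.(\c.b))) (\f.(\g.(\h.(f (g h)))))) (\f.(\g.(\h.(f (g h)))))) ((\f.(\g.(\h.((f h) (g h))))) (\b.(\c.b)))) (\b.(\c.b)))
Step 3: (((((\g.(\h.(((\b.(\c.b)) h) g))) (\f.(\g.(\h.(f (g h)))))) (\f.(\g.(\h.(f (g h)))))) ((\f.(\g.(\h.((f h) (g h))))) (\b.(\c.b)))) (\b.(\c.b)))
Step 4: ((((\h.(((\b.(\c.b)) h) (\f.(\g.(\h.(f (g h))))))) (\f.(\g.(\h.(f (g h)))))) ((\f.(\g.(\h.((f h) (g h))))) (\b.(\c.b)))) (\b.(\c.b)))
Step 5: (((((\b.(\c.b)) (\f.(\g.(\h.(f (g h)))))) (\f.(\g.(\h.(f (g h)))))) ((\f.(\g.(\h.((f h) (g h))))) (\b.(\c.b)))) (\b.(\c.b)))
Step 6: ((((\c.(\f.(\g.(\h.(f (g h)))))) (\f.(\g.(\h.(f (g h)))))) ((\f.(\g.(\h.((f h) (g h))))) (\b.(\c.b)))) (\b.(\c.b)))
Step 7: (((\f.(\g.(\h.(f (g h))))) ((\f.(\g.(\h.((f h) (g h))))) (\b.(\c.b)))) (\b.(\c.b)))
Step 8: ((\g.(\h.(((\f.(\g.(\h.((f h) (g h))))) (\b.(\c.b))) (g h)))) (\b.(\c.b)))
Step 9: (\h.(((\f.(\g.(\h.((f h) (g h))))) (\b.(\c.b))) ((\b.(\c.b)) h)))
Step 10: (\h.((\g.(\h.(((\b.(\c.b)) h) (g h)))) ((\b.(\c.b)) h)))
Step 11: (\h.(\i.(((\b.(\c.b)) i) (((\b.(\c.b)) h) i))))
Step 12: (\h.(\i.((\c.i) (((\b.(\c.b)) h) i))))
Step 13: (\h.(\i.i))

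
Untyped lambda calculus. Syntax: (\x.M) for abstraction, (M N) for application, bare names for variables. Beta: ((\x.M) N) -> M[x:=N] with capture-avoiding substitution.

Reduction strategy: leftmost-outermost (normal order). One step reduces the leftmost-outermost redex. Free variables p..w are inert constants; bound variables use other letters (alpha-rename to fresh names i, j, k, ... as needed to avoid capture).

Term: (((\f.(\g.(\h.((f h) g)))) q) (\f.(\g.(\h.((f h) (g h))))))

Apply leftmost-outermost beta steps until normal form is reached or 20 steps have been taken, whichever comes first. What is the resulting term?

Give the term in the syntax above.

Answer: (\h.((q h) (\f.(\g.(\h.((f h) (g h)))))))

Derivation:
Step 0: (((\f.(\g.(\h.((f h) g)))) q) (\f.(\g.(\h.((f h) (g h))))))
Step 1: ((\g.(\h.((q h) g))) (\f.(\g.(\h.((f h) (g h))))))
Step 2: (\h.((q h) (\f.(\g.(\h.((f h) (g h)))))))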